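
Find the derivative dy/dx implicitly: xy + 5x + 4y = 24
Differentiate the relation implicitly: treat y = y(x) and apply the chain rule, so every y-derivative picks up a y' = dy/dx factor.

With everything moved to the left-hand side, differentiate term by term:
  d/dx[xy] = x·y' + y
  d/dx[5x] = 5
  d/dx[4y] = 4·y'
  d/dx[-24] = 0

Separating the contributions that come from x directly and those that come through y:
  without y':      y + 5
  multiplying y':  x + 4

so (y + 5) + (x + 4)·y' = 0, and therefore
  dy/dx = -(y + 5)/(x + 4) = (-y - 5)/(x + 4)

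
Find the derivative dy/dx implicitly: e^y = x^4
Differentiate the relation implicitly: treat y = y(x) and apply the chain rule, so every y-derivative picks up a y' = dy/dx factor.

With everything moved to the left-hand side, differentiate term by term:
  d/dx[-x^4] = -4x^3
  d/dx[e^(y)] = y'·e^(y)

Separating the contributions that come from x directly and those that come through y:
  without y':      -4x^3
  multiplying y':  e^(y)

so (-4x^3) + (e^(y))·y' = 0, and therefore
  dy/dx = -(-4x^3)/(e^(y)) = 4x^3e^(-y)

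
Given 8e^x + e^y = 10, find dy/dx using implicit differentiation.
Apply d/dx to both sides, remembering that y depends on x. Each occurrence of y therefore brings in a y' = dy/dx via the chain rule.

With F(x, y) equal to the left-hand side minus the right, differentiate F term by term:
  d/dx[8e^(x)] = 8e^(x)
  d/dx[e^(y)] = y'·e^(y)
  d/dx[-10] = 0
Adding these up, d/dx[F] = 0 becomes
  (8e^(x)) + (e^(y))·y' = 0,
so isolating y',
  dy/dx = -(8e^(x))/(e^(y)) = -8e^(x - y)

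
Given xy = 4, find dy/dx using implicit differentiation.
Differentiate the relation implicitly: treat y = y(x) and apply the chain rule, so every y-derivative picks up a y' = dy/dx factor.

With everything moved to the left-hand side, differentiate term by term:
  d/dx[xy] = x·y' + y
  d/dx[-4] = 0

Separating the contributions that come from x directly and those that come through y:
  without y':      y
  multiplying y':  x

so (y) + (x)·y' = 0, and therefore
  dy/dx = -(y)/(x) = -y/x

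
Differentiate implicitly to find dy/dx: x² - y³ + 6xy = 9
Take d/dx of both sides. Since y is implicitly a function of x, the chain rule attaches a y' = dy/dx factor whenever we differentiate through y.

Set F(x, y) = (left side) − (right side), so the curve is F = 0. Differentiating each term of F:
  d/dx[x^2] = 2x
  d/dx[6xy] = 6x·y' + 6y
  d/dx[-y^3] = -3y^2·y'
  d/dx[-9] = 0

Collecting, the y'-free part is the partial derivative in x and the y' coefficient is the partial derivative in y:
  ∂F/∂x = 2x + 6y
  ∂F/∂y = 6x - 3y^2

so d/dx[F(x, y(x))] = ∂F/∂x + (∂F/∂y)·y' = 0. Rearranging,
  dy/dx = -(∂F/∂x)/(∂F/∂y) = -(2x + 6y)/(6x - 3y^2) = 2(-x - 3y)/(3(2x - y^2))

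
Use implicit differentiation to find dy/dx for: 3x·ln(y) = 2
Differentiate the relation implicitly: treat y = y(x) and apply the chain rule, so every y-derivative picks up a y' = dy/dx factor.

With everything moved to the left-hand side, differentiate term by term:
  d/dx[3x·ln(y)] = 3x·y'/y + 3ln(y)
  d/dx[-2] = 0

Separating the contributions that come from x directly and those that come through y:
  without y':      3ln(y)
  multiplying y':  3x/y

so (3ln(y)) + (3x/y)·y' = 0, and therefore
  dy/dx = -(3ln(y))/(3x/y) = -y·ln(y)/x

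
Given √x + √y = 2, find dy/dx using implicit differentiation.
Differentiate both sides with respect to x, treating y as y(x). By the chain rule, any term containing y contributes a factor of y' = dy/dx when we differentiate it.

Move every term to one side and write the relation as F(x, y) = 0. Term by term,
  d/dx[√(x)] = 1/(2√(x))
  d/dx[√(y)] = y'/(2√(y))
  d/dx[-2] = 0

The pieces without y' make up ∂F/∂x and the coefficient of y' is ∂F/∂y:
  ∂F/∂x = 1/(2√(x)),
  ∂F/∂y = 1/(2√(y)).

Since d/dx[F] = ∂F/∂x + (∂F/∂y)·y' = 0, solve for y':
  (∂F/∂y)·y' = -∂F/∂x
  dy/dx = -(∂F/∂x)/(∂F/∂y) = -(1/(2√(x)))/(1/(2√(y))) = -√(y)/√(x)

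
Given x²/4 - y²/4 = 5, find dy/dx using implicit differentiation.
Differentiate both sides with respect to x, treating y as y(x). By the chain rule, any term containing y contributes a factor of y' = dy/dx when we differentiate it.

Move every term to one side and write the relation as F(x, y) = 0. Term by term,
  d/dx[x^2/4] = x/2
  d/dx[-y^2/4] = -y·y'/2
  d/dx[-5] = 0

The pieces without y' make up ∂F/∂x and the coefficient of y' is ∂F/∂y:
  ∂F/∂x = x/2,
  ∂F/∂y = -y/2.

Since d/dx[F] = ∂F/∂x + (∂F/∂y)·y' = 0, solve for y':
  (∂F/∂y)·y' = -∂F/∂x
  dy/dx = -(∂F/∂x)/(∂F/∂y) = -(x/2)/(-y/2) = x/y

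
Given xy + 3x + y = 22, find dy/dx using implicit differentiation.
Apply d/dx to both sides, remembering that y depends on x. Each occurrence of y therefore brings in a y' = dy/dx via the chain rule.

With F(x, y) equal to the left-hand side minus the right, differentiate F term by term:
  d/dx[xy] = x·y' + y
  d/dx[3x] = 3
  d/dx[y] = y'
  d/dx[-22] = 0
Adding these up, d/dx[F] = 0 becomes
  (y + 3) + (x + 1)·y' = 0,
so isolating y',
  dy/dx = -(y + 3)/(x + 1) = (-y - 3)/(x + 1)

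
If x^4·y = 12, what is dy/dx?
Apply d/dx to both sides, remembering that y depends on x. Each occurrence of y therefore brings in a y' = dy/dx via the chain rule.

With F(x, y) equal to the left-hand side minus the right, differentiate F term by term:
  d/dx[x^4y] = x^4·y' + 4x^3y
  d/dx[-12] = 0
Adding these up, d/dx[F] = 0 becomes
  (4x^3y) + (x^4)·y' = 0,
so isolating y',
  dy/dx = -(4x^3y)/(x^4) = -4y/x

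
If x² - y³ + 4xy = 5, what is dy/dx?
Apply d/dx to both sides, remembering that y depends on x. Each occurrence of y therefore brings in a y' = dy/dx via the chain rule.

With F(x, y) equal to the left-hand side minus the right, differentiate F term by term:
  d/dx[x^2] = 2x
  d/dx[4xy] = 4x·y' + 4y
  d/dx[-y^3] = -3y^2·y'
  d/dx[-5] = 0
Adding these up, d/dx[F] = 0 becomes
  (2x + 4y) + (4x - 3y^2)·y' = 0,
so isolating y',
  dy/dx = -(2x + 4y)/(4x - 3y^2) = 2(-x - 2y)/(4x - 3y^2)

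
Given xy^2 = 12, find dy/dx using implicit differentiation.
Differentiate both sides with respect to x, treating y as y(x). By the chain rule, any term containing y contributes a factor of y' = dy/dx when we differentiate it.

Move every term to one side and write the relation as F(x, y) = 0. Term by term,
  d/dx[xy^2] = 2xy·y' + y^2
  d/dx[-12] = 0

The pieces without y' make up ∂F/∂x and the coefficient of y' is ∂F/∂y:
  ∂F/∂x = y^2,
  ∂F/∂y = 2xy.

Since d/dx[F] = ∂F/∂x + (∂F/∂y)·y' = 0, solve for y':
  (∂F/∂y)·y' = -∂F/∂x
  dy/dx = -(∂F/∂x)/(∂F/∂y) = -(y^2)/(2xy) = -y/(2x)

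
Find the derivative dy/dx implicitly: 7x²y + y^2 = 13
Differentiate the relation implicitly: treat y = y(x) and apply the chain rule, so every y-derivative picks up a y' = dy/dx factor.

With everything moved to the left-hand side, differentiate term by term:
  d/dx[7x^2y] = 7x^2·y' + 14xy
  d/dx[y^2] = 2y·y'
  d/dx[-13] = 0

Separating the contributions that come from x directly and those that come through y:
  without y':      14xy
  multiplying y':  7x^2 + 2y

so (14xy) + (7x^2 + 2y)·y' = 0, and therefore
  dy/dx = -(14xy)/(7x^2 + 2y) = -14xy/(7x^2 + 2y)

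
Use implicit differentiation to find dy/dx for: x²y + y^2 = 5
Differentiate the relation implicitly: treat y = y(x) and apply the chain rule, so every y-derivative picks up a y' = dy/dx factor.

With everything moved to the left-hand side, differentiate term by term:
  d/dx[x^2y] = x^2·y' + 2xy
  d/dx[y^2] = 2y·y'
  d/dx[-5] = 0

Separating the contributions that come from x directly and those that come through y:
  without y':      2xy
  multiplying y':  x^2 + 2y

so (2xy) + (x^2 + 2y)·y' = 0, and therefore
  dy/dx = -(2xy)/(x^2 + 2y) = -2xy/(x^2 + 2y)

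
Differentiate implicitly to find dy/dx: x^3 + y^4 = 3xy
Apply d/dx to both sides, remembering that y depends on x. Each occurrence of y therefore brings in a y' = dy/dx via the chain rule.

With F(x, y) equal to the left-hand side minus the right, differentiate F term by term:
  d/dx[x^3] = 3x^2
  d/dx[-3xy] = -3x·y' - 3y
  d/dx[y^4] = 4y^3·y'
Adding these up, d/dx[F] = 0 becomes
  (3x^2 - 3y) + (-3x + 4y^3)·y' = 0,
so isolating y',
  dy/dx = -(3x^2 - 3y)/(-3x + 4y^3) = 3(x^2 - y)/(3x - 4y^3)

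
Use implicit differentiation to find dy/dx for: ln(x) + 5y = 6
Differentiate both sides with respect to x, treating y as y(x). By the chain rule, any term containing y contributes a factor of y' = dy/dx when we differentiate it.

Move every term to one side and write the relation as F(x, y) = 0. Term by term,
  d/dx[5y] = 5·y'
  d/dx[ln(x)] = 1/x
  d/dx[-6] = 0

The pieces without y' make up ∂F/∂x and the coefficient of y' is ∂F/∂y:
  ∂F/∂x = 1/x,
  ∂F/∂y = 5.

Since d/dx[F] = ∂F/∂x + (∂F/∂y)·y' = 0, solve for y':
  (∂F/∂y)·y' = -∂F/∂x
  dy/dx = -(∂F/∂x)/(∂F/∂y) = -(1/x)/(5) = -1/(5x)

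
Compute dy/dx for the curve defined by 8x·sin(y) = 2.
Differentiate both sides with respect to x, treating y as y(x). By the chain rule, any term containing y contributes a factor of y' = dy/dx when we differentiate it.

Move every term to one side and write the relation as F(x, y) = 0. Term by term,
  d/dx[8x·sin(y)] = 8x·y'·cos(y) + 8sin(y)
  d/dx[-2] = 0

The pieces without y' make up ∂F/∂x and the coefficient of y' is ∂F/∂y:
  ∂F/∂x = 8sin(y),
  ∂F/∂y = 8x·cos(y).

Since d/dx[F] = ∂F/∂x + (∂F/∂y)·y' = 0, solve for y':
  (∂F/∂y)·y' = -∂F/∂x
  dy/dx = -(∂F/∂x)/(∂F/∂y) = -(8sin(y))/(8x·cos(y)) = -tan(y)/x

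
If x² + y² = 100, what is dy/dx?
Differentiate both sides with respect to x, treating y as y(x). By the chain rule, any term containing y contributes a factor of y' = dy/dx when we differentiate it.

Move every term to one side and write the relation as F(x, y) = 0. Term by term,
  d/dx[x^2] = 2x
  d/dx[y^2] = 2y·y'
  d/dx[-100] = 0

The pieces without y' make up ∂F/∂x and the coefficient of y' is ∂F/∂y:
  ∂F/∂x = 2x,
  ∂F/∂y = 2y.

Since d/dx[F] = ∂F/∂x + (∂F/∂y)·y' = 0, solve for y':
  (∂F/∂y)·y' = -∂F/∂x
  dy/dx = -(∂F/∂x)/(∂F/∂y) = -(2x)/(2y) = -x/y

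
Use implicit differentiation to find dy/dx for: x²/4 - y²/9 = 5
Take d/dx of both sides. Since y is implicitly a function of x, the chain rule attaches a y' = dy/dx factor whenever we differentiate through y.

Set F(x, y) = (left side) − (right side), so the curve is F = 0. Differentiating each term of F:
  d/dx[x^2/4] = x/2
  d/dx[-y^2/9] = -2y·y'/9
  d/dx[-5] = 0

Collecting, the y'-free part is the partial derivative in x and the y' coefficient is the partial derivative in y:
  ∂F/∂x = x/2
  ∂F/∂y = -2y/9

so d/dx[F(x, y(x))] = ∂F/∂x + (∂F/∂y)·y' = 0. Rearranging,
  dy/dx = -(∂F/∂x)/(∂F/∂y) = -(x/2)/(-2y/9) = 9x/(4y)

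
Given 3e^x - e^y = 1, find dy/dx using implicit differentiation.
Take d/dx of both sides. Since y is implicitly a function of x, the chain rule attaches a y' = dy/dx factor whenever we differentiate through y.

Set F(x, y) = (left side) − (right side), so the curve is F = 0. Differentiating each term of F:
  d/dx[3e^(x)] = 3e^(x)
  d/dx[-e^(y)] = -y'·e^(y)
  d/dx[-1] = 0

Collecting, the y'-free part is the partial derivative in x and the y' coefficient is the partial derivative in y:
  ∂F/∂x = 3e^(x)
  ∂F/∂y = -e^(y)

so d/dx[F(x, y(x))] = ∂F/∂x + (∂F/∂y)·y' = 0. Rearranging,
  dy/dx = -(∂F/∂x)/(∂F/∂y) = -(3e^(x))/(-e^(y)) = 3e^(x - y)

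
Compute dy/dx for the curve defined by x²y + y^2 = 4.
Differentiate the relation implicitly: treat y = y(x) and apply the chain rule, so every y-derivative picks up a y' = dy/dx factor.

With everything moved to the left-hand side, differentiate term by term:
  d/dx[x^2y] = x^2·y' + 2xy
  d/dx[y^2] = 2y·y'
  d/dx[-4] = 0

Separating the contributions that come from x directly and those that come through y:
  without y':      2xy
  multiplying y':  x^2 + 2y

so (2xy) + (x^2 + 2y)·y' = 0, and therefore
  dy/dx = -(2xy)/(x^2 + 2y) = -2xy/(x^2 + 2y)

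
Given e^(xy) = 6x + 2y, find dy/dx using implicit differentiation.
Take d/dx of both sides. Since y is implicitly a function of x, the chain rule attaches a y' = dy/dx factor whenever we differentiate through y.

Set F(x, y) = (left side) − (right side), so the curve is F = 0. Differentiating each term of F:
  d/dx[-6x] = -6
  d/dx[-2y] = -2·y'
  d/dx[e^(xy)] = (x·y' + y)·e^(xy)

Collecting, the y'-free part is the partial derivative in x and the y' coefficient is the partial derivative in y:
  ∂F/∂x = y·e^(xy) - 6
  ∂F/∂y = x·e^(xy) - 2

so d/dx[F(x, y(x))] = ∂F/∂x + (∂F/∂y)·y' = 0. Rearranging,
  dy/dx = -(∂F/∂x)/(∂F/∂y) = -(y·e^(xy) - 6)/(x·e^(xy) - 2) = (-y·e^(xy) + 6)/(x·e^(xy) - 2)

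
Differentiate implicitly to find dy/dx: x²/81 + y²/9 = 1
Differentiate both sides with respect to x, treating y as y(x). By the chain rule, any term containing y contributes a factor of y' = dy/dx when we differentiate it.

Move every term to one side and write the relation as F(x, y) = 0. Term by term,
  d/dx[x^2/81] = 2x/81
  d/dx[y^2/9] = 2y·y'/9
  d/dx[-1] = 0

The pieces without y' make up ∂F/∂x and the coefficient of y' is ∂F/∂y:
  ∂F/∂x = 2x/81,
  ∂F/∂y = 2y/9.

Since d/dx[F] = ∂F/∂x + (∂F/∂y)·y' = 0, solve for y':
  (∂F/∂y)·y' = -∂F/∂x
  dy/dx = -(∂F/∂x)/(∂F/∂y) = -(2x/81)/(2y/9) = -x/(9y)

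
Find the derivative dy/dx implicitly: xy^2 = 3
Apply d/dx to both sides, remembering that y depends on x. Each occurrence of y therefore brings in a y' = dy/dx via the chain rule.

With F(x, y) equal to the left-hand side minus the right, differentiate F term by term:
  d/dx[xy^2] = 2xy·y' + y^2
  d/dx[-3] = 0
Adding these up, d/dx[F] = 0 becomes
  (y^2) + (2xy)·y' = 0,
so isolating y',
  dy/dx = -(y^2)/(2xy) = -y/(2x)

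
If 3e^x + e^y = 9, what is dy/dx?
Take d/dx of both sides. Since y is implicitly a function of x, the chain rule attaches a y' = dy/dx factor whenever we differentiate through y.

Set F(x, y) = (left side) − (right side), so the curve is F = 0. Differentiating each term of F:
  d/dx[3e^(x)] = 3e^(x)
  d/dx[e^(y)] = y'·e^(y)
  d/dx[-9] = 0

Collecting, the y'-free part is the partial derivative in x and the y' coefficient is the partial derivative in y:
  ∂F/∂x = 3e^(x)
  ∂F/∂y = e^(y)

so d/dx[F(x, y(x))] = ∂F/∂x + (∂F/∂y)·y' = 0. Rearranging,
  dy/dx = -(∂F/∂x)/(∂F/∂y) = -(3e^(x))/(e^(y)) = -3e^(x - y)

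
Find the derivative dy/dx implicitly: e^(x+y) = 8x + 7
Differentiate both sides with respect to x, treating y as y(x). By the chain rule, any term containing y contributes a factor of y' = dy/dx when we differentiate it.

Move every term to one side and write the relation as F(x, y) = 0. Term by term,
  d/dx[-8x] = -8
  d/dx[e^(x + y)] = (y' + 1)·e^(x + y)
  d/dx[-7] = 0

The pieces without y' make up ∂F/∂x and the coefficient of y' is ∂F/∂y:
  ∂F/∂x = e^(x + y) - 8,
  ∂F/∂y = e^(x + y).

Since d/dx[F] = ∂F/∂x + (∂F/∂y)·y' = 0, solve for y':
  (∂F/∂y)·y' = -∂F/∂x
  dy/dx = -(∂F/∂x)/(∂F/∂y) = -(e^(x + y) - 8)/(e^(x + y)) = 8e^(-x - y) - 1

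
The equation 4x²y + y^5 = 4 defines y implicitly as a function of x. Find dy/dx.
Apply d/dx to both sides, remembering that y depends on x. Each occurrence of y therefore brings in a y' = dy/dx via the chain rule.

With F(x, y) equal to the left-hand side minus the right, differentiate F term by term:
  d/dx[4x^2y] = 4x^2·y' + 8xy
  d/dx[y^5] = 5y^4·y'
  d/dx[-4] = 0
Adding these up, d/dx[F] = 0 becomes
  (8xy) + (4x^2 + 5y^4)·y' = 0,
so isolating y',
  dy/dx = -(8xy)/(4x^2 + 5y^4) = -8xy/(4x^2 + 5y^4)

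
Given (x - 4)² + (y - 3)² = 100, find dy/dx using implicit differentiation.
Apply d/dx to both sides, remembering that y depends on x. Each occurrence of y therefore brings in a y' = dy/dx via the chain rule.

With F(x, y) equal to the left-hand side minus the right, differentiate F term by term:
  d/dx[(x - 4)^2] = 2x - 8
  d/dx[(y - 3)^2] = 2·y'(y - 3)
  d/dx[-100] = 0
Adding these up, d/dx[F] = 0 becomes
  (2x - 8) + (2y - 6)·y' = 0,
so isolating y',
  dy/dx = -(2x - 8)/(2y - 6) = (4 - x)/(y - 3)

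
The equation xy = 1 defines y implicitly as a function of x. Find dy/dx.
Apply d/dx to both sides, remembering that y depends on x. Each occurrence of y therefore brings in a y' = dy/dx via the chain rule.

With F(x, y) equal to the left-hand side minus the right, differentiate F term by term:
  d/dx[xy] = x·y' + y
  d/dx[-1] = 0
Adding these up, d/dx[F] = 0 becomes
  (y) + (x)·y' = 0,
so isolating y',
  dy/dx = -(y)/(x) = -y/x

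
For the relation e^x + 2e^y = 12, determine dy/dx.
Differentiate both sides with respect to x, treating y as y(x). By the chain rule, any term containing y contributes a factor of y' = dy/dx when we differentiate it.

Move every term to one side and write the relation as F(x, y) = 0. Term by term,
  d/dx[e^(x)] = e^(x)
  d/dx[2e^(y)] = 2·y'·e^(y)
  d/dx[-12] = 0

The pieces without y' make up ∂F/∂x and the coefficient of y' is ∂F/∂y:
  ∂F/∂x = e^(x),
  ∂F/∂y = 2e^(y).

Since d/dx[F] = ∂F/∂x + (∂F/∂y)·y' = 0, solve for y':
  (∂F/∂y)·y' = -∂F/∂x
  dy/dx = -(∂F/∂x)/(∂F/∂y) = -(e^(x))/(2e^(y)) = -e^(x - y)/2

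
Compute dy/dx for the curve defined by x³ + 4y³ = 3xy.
Differentiate the relation implicitly: treat y = y(x) and apply the chain rule, so every y-derivative picks up a y' = dy/dx factor.

With everything moved to the left-hand side, differentiate term by term:
  d/dx[x^3] = 3x^2
  d/dx[-3xy] = -3x·y' - 3y
  d/dx[4y^3] = 12y^2·y'

Separating the contributions that come from x directly and those that come through y:
  without y':      3x^2 - 3y
  multiplying y':  -3x + 12y^2

so (3x^2 - 3y) + (-3x + 12y^2)·y' = 0, and therefore
  dy/dx = -(3x^2 - 3y)/(-3x + 12y^2) = (x^2 - y)/(x - 4y^2)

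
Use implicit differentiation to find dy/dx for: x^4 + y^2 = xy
Take d/dx of both sides. Since y is implicitly a function of x, the chain rule attaches a y' = dy/dx factor whenever we differentiate through y.

Set F(x, y) = (left side) − (right side), so the curve is F = 0. Differentiating each term of F:
  d/dx[x^4] = 4x^3
  d/dx[-xy] = -x·y' - y
  d/dx[y^2] = 2y·y'

Collecting, the y'-free part is the partial derivative in x and the y' coefficient is the partial derivative in y:
  ∂F/∂x = 4x^3 - y
  ∂F/∂y = -x + 2y

so d/dx[F(x, y(x))] = ∂F/∂x + (∂F/∂y)·y' = 0. Rearranging,
  dy/dx = -(∂F/∂x)/(∂F/∂y) = -(4x^3 - y)/(-x + 2y) = (4x^3 - y)/(x - 2y)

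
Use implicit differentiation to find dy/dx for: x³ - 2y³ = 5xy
Apply d/dx to both sides, remembering that y depends on x. Each occurrence of y therefore brings in a y' = dy/dx via the chain rule.

With F(x, y) equal to the left-hand side minus the right, differentiate F term by term:
  d/dx[x^3] = 3x^2
  d/dx[-5xy] = -5x·y' - 5y
  d/dx[-2y^3] = -6y^2·y'
Adding these up, d/dx[F] = 0 becomes
  (3x^2 - 5y) + (-5x - 6y^2)·y' = 0,
so isolating y',
  dy/dx = -(3x^2 - 5y)/(-5x - 6y^2) = (3x^2 - 5y)/(5x + 6y^2)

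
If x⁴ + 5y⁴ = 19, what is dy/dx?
Apply d/dx to both sides, remembering that y depends on x. Each occurrence of y therefore brings in a y' = dy/dx via the chain rule.

With F(x, y) equal to the left-hand side minus the right, differentiate F term by term:
  d/dx[x^4] = 4x^3
  d/dx[5y^4] = 20y^3·y'
  d/dx[-19] = 0
Adding these up, d/dx[F] = 0 becomes
  (4x^3) + (20y^3)·y' = 0,
so isolating y',
  dy/dx = -(4x^3)/(20y^3) = -x^3/(5y^3)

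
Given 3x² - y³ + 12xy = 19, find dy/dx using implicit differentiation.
Differentiate the relation implicitly: treat y = y(x) and apply the chain rule, so every y-derivative picks up a y' = dy/dx factor.

With everything moved to the left-hand side, differentiate term by term:
  d/dx[3x^2] = 6x
  d/dx[12xy] = 12x·y' + 12y
  d/dx[-y^3] = -3y^2·y'
  d/dx[-19] = 0

Separating the contributions that come from x directly and those that come through y:
  without y':      6x + 12y
  multiplying y':  12x - 3y^2

so (6x + 12y) + (12x - 3y^2)·y' = 0, and therefore
  dy/dx = -(6x + 12y)/(12x - 3y^2) = 2(-x - 2y)/(4x - y^2)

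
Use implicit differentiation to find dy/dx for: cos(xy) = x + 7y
Differentiate the relation implicitly: treat y = y(x) and apply the chain rule, so every y-derivative picks up a y' = dy/dx factor.

With everything moved to the left-hand side, differentiate term by term:
  d/dx[-x] = -1
  d/dx[-7y] = -7·y'
  d/dx[cos(xy)] = -(x·y' + y)·sin(xy)

Separating the contributions that come from x directly and those that come through y:
  without y':      -y·sin(xy) - 1
  multiplying y':  -x·sin(xy) - 7

so (-y·sin(xy) - 1) + (-x·sin(xy) - 7)·y' = 0, and therefore
  dy/dx = -(-y·sin(xy) - 1)/(-x·sin(xy) - 7) = -(y·sin(xy) + 1)/(x·sin(xy) + 7)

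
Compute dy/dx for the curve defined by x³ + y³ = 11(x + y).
Differentiate both sides with respect to x, treating y as y(x). By the chain rule, any term containing y contributes a factor of y' = dy/dx when we differentiate it.

Move every term to one side and write the relation as F(x, y) = 0. Term by term,
  d/dx[x^3] = 3x^2
  d/dx[-11x] = -11
  d/dx[y^3] = 3y^2·y'
  d/dx[-11y] = -11·y'

The pieces without y' make up ∂F/∂x and the coefficient of y' is ∂F/∂y:
  ∂F/∂x = 3x^2 - 11,
  ∂F/∂y = 3y^2 - 11.

Since d/dx[F] = ∂F/∂x + (∂F/∂y)·y' = 0, solve for y':
  (∂F/∂y)·y' = -∂F/∂x
  dy/dx = -(∂F/∂x)/(∂F/∂y) = -(3x^2 - 11)/(3y^2 - 11) = (11 - 3x^2)/(3y^2 - 11)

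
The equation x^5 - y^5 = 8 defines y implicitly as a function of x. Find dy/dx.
Take d/dx of both sides. Since y is implicitly a function of x, the chain rule attaches a y' = dy/dx factor whenever we differentiate through y.

Set F(x, y) = (left side) − (right side), so the curve is F = 0. Differentiating each term of F:
  d/dx[x^5] = 5x^4
  d/dx[-y^5] = -5y^4·y'
  d/dx[-8] = 0

Collecting, the y'-free part is the partial derivative in x and the y' coefficient is the partial derivative in y:
  ∂F/∂x = 5x^4
  ∂F/∂y = -5y^4

so d/dx[F(x, y(x))] = ∂F/∂x + (∂F/∂y)·y' = 0. Rearranging,
  dy/dx = -(∂F/∂x)/(∂F/∂y) = -(5x^4)/(-5y^4) = x^4/y^4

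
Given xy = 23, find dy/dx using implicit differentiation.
Apply d/dx to both sides, remembering that y depends on x. Each occurrence of y therefore brings in a y' = dy/dx via the chain rule.

With F(x, y) equal to the left-hand side minus the right, differentiate F term by term:
  d/dx[xy] = x·y' + y
  d/dx[-23] = 0
Adding these up, d/dx[F] = 0 becomes
  (y) + (x)·y' = 0,
so isolating y',
  dy/dx = -(y)/(x) = -y/x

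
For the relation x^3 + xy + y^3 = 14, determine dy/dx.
Differentiate both sides with respect to x, treating y as y(x). By the chain rule, any term containing y contributes a factor of y' = dy/dx when we differentiate it.

Move every term to one side and write the relation as F(x, y) = 0. Term by term,
  d/dx[x^3] = 3x^2
  d/dx[xy] = x·y' + y
  d/dx[y^3] = 3y^2·y'
  d/dx[-14] = 0

The pieces without y' make up ∂F/∂x and the coefficient of y' is ∂F/∂y:
  ∂F/∂x = 3x^2 + y,
  ∂F/∂y = x + 3y^2.

Since d/dx[F] = ∂F/∂x + (∂F/∂y)·y' = 0, solve for y':
  (∂F/∂y)·y' = -∂F/∂x
  dy/dx = -(∂F/∂x)/(∂F/∂y) = -(3x^2 + y)/(x + 3y^2) = (-3x^2 - y)/(x + 3y^2)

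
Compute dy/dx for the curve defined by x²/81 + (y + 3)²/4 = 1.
Differentiate the relation implicitly: treat y = y(x) and apply the chain rule, so every y-derivative picks up a y' = dy/dx factor.

With everything moved to the left-hand side, differentiate term by term:
  d/dx[x^2/81] = 2x/81
  d/dx[(y + 3)^2/4] = y'(y + 3)/2
  d/dx[-1] = 0

Separating the contributions that come from x directly and those that come through y:
  without y':      2x/81
  multiplying y':  y/2 + 3/2

so (2x/81) + (y/2 + 3/2)·y' = 0, and therefore
  dy/dx = -(2x/81)/(y/2 + 3/2)
        = -(2x/81)/((y + 3)/2) = -4x/(81y + 243)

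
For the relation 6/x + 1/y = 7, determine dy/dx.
Take d/dx of both sides. Since y is implicitly a function of x, the chain rule attaches a y' = dy/dx factor whenever we differentiate through y.

Set F(x, y) = (left side) − (right side), so the curve is F = 0. Differentiating each term of F:
  d/dx[1/y] = -y'/y^2
  d/dx[6/x] = -6/x^2
  d/dx[-7] = 0

Collecting, the y'-free part is the partial derivative in x and the y' coefficient is the partial derivative in y:
  ∂F/∂x = -6/x^2
  ∂F/∂y = -1/y^2

so d/dx[F(x, y(x))] = ∂F/∂x + (∂F/∂y)·y' = 0. Rearranging,
  dy/dx = -(∂F/∂x)/(∂F/∂y) = -(-6/x^2)/(-1/y^2) = -6y^2/x^2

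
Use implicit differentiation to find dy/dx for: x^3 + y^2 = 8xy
Apply d/dx to both sides, remembering that y depends on x. Each occurrence of y therefore brings in a y' = dy/dx via the chain rule.

With F(x, y) equal to the left-hand side minus the right, differentiate F term by term:
  d/dx[x^3] = 3x^2
  d/dx[-8xy] = -8x·y' - 8y
  d/dx[y^2] = 2y·y'
Adding these up, d/dx[F] = 0 becomes
  (3x^2 - 8y) + (-8x + 2y)·y' = 0,
so isolating y',
  dy/dx = -(3x^2 - 8y)/(-8x + 2y) = (3x^2 - 8y)/(2(4x - y))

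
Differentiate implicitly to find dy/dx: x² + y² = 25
Differentiate both sides with respect to x, treating y as y(x). By the chain rule, any term containing y contributes a factor of y' = dy/dx when we differentiate it.

Move every term to one side and write the relation as F(x, y) = 0. Term by term,
  d/dx[x^2] = 2x
  d/dx[y^2] = 2y·y'
  d/dx[-25] = 0

The pieces without y' make up ∂F/∂x and the coefficient of y' is ∂F/∂y:
  ∂F/∂x = 2x,
  ∂F/∂y = 2y.

Since d/dx[F] = ∂F/∂x + (∂F/∂y)·y' = 0, solve for y':
  (∂F/∂y)·y' = -∂F/∂x
  dy/dx = -(∂F/∂x)/(∂F/∂y) = -(2x)/(2y) = -x/y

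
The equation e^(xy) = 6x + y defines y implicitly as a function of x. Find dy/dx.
Differentiate both sides with respect to x, treating y as y(x). By the chain rule, any term containing y contributes a factor of y' = dy/dx when we differentiate it.

Move every term to one side and write the relation as F(x, y) = 0. Term by term,
  d/dx[-6x] = -6
  d/dx[-y] = -y'
  d/dx[e^(xy)] = (x·y' + y)·e^(xy)

The pieces without y' make up ∂F/∂x and the coefficient of y' is ∂F/∂y:
  ∂F/∂x = y·e^(xy) - 6,
  ∂F/∂y = x·e^(xy) - 1.

Since d/dx[F] = ∂F/∂x + (∂F/∂y)·y' = 0, solve for y':
  (∂F/∂y)·y' = -∂F/∂x
  dy/dx = -(∂F/∂x)/(∂F/∂y) = -(y·e^(xy) - 6)/(x·e^(xy) - 1) = (-y·e^(xy) + 6)/(x·e^(xy) - 1)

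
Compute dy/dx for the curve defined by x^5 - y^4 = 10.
Apply d/dx to both sides, remembering that y depends on x. Each occurrence of y therefore brings in a y' = dy/dx via the chain rule.

With F(x, y) equal to the left-hand side minus the right, differentiate F term by term:
  d/dx[x^5] = 5x^4
  d/dx[-y^4] = -4y^3·y'
  d/dx[-10] = 0
Adding these up, d/dx[F] = 0 becomes
  (5x^4) + (-4y^3)·y' = 0,
so isolating y',
  dy/dx = -(5x^4)/(-4y^3) = 5x^4/(4y^3)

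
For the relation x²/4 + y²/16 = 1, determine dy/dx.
Differentiate the relation implicitly: treat y = y(x) and apply the chain rule, so every y-derivative picks up a y' = dy/dx factor.

With everything moved to the left-hand side, differentiate term by term:
  d/dx[x^2/4] = x/2
  d/dx[y^2/16] = y·y'/8
  d/dx[-1] = 0

Separating the contributions that come from x directly and those that come through y:
  without y':      x/2
  multiplying y':  y/8

so (x/2) + (y/8)·y' = 0, and therefore
  dy/dx = -(x/2)/(y/8) = -4x/y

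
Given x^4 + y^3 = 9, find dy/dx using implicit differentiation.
Differentiate both sides with respect to x, treating y as y(x). By the chain rule, any term containing y contributes a factor of y' = dy/dx when we differentiate it.

Move every term to one side and write the relation as F(x, y) = 0. Term by term,
  d/dx[x^4] = 4x^3
  d/dx[y^3] = 3y^2·y'
  d/dx[-9] = 0

The pieces without y' make up ∂F/∂x and the coefficient of y' is ∂F/∂y:
  ∂F/∂x = 4x^3,
  ∂F/∂y = 3y^2.

Since d/dx[F] = ∂F/∂x + (∂F/∂y)·y' = 0, solve for y':
  (∂F/∂y)·y' = -∂F/∂x
  dy/dx = -(∂F/∂x)/(∂F/∂y) = -(4x^3)/(3y^2) = -4x^3/(3y^2)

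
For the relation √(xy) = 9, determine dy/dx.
Differentiate the relation implicitly: treat y = y(x) and apply the chain rule, so every y-derivative picks up a y' = dy/dx factor.

With everything moved to the left-hand side, differentiate term by term:
  d/dx[√(xy)] = √(xy)(x·y'/2 + y/2)/(xy)
  d/dx[-9] = 0

Separating the contributions that come from x directly and those that come through y:
  without y':      √(xy)/(2x)
  multiplying y':  √(xy)/(2y)

so (√(xy)/(2x)) + (√(xy)/(2y))·y' = 0, and therefore
  dy/dx = -(√(xy)/(2x))/(√(xy)/(2y)) = -y/x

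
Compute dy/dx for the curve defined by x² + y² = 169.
Differentiate the relation implicitly: treat y = y(x) and apply the chain rule, so every y-derivative picks up a y' = dy/dx factor.

With everything moved to the left-hand side, differentiate term by term:
  d/dx[x^2] = 2x
  d/dx[y^2] = 2y·y'
  d/dx[-169] = 0

Separating the contributions that come from x directly and those that come through y:
  without y':      2x
  multiplying y':  2y

so (2x) + (2y)·y' = 0, and therefore
  dy/dx = -(2x)/(2y) = -x/y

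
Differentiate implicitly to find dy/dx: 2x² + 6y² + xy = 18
Take d/dx of both sides. Since y is implicitly a function of x, the chain rule attaches a y' = dy/dx factor whenever we differentiate through y.

Set F(x, y) = (left side) − (right side), so the curve is F = 0. Differentiating each term of F:
  d/dx[2x^2] = 4x
  d/dx[xy] = x·y' + y
  d/dx[6y^2] = 12y·y'
  d/dx[-18] = 0

Collecting, the y'-free part is the partial derivative in x and the y' coefficient is the partial derivative in y:
  ∂F/∂x = 4x + y
  ∂F/∂y = x + 12y

so d/dx[F(x, y(x))] = ∂F/∂x + (∂F/∂y)·y' = 0. Rearranging,
  dy/dx = -(∂F/∂x)/(∂F/∂y) = -(4x + y)/(x + 12y) = (-4x - y)/(x + 12y)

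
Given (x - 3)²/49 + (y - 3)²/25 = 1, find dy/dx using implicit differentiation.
Differentiate the relation implicitly: treat y = y(x) and apply the chain rule, so every y-derivative picks up a y' = dy/dx factor.

With everything moved to the left-hand side, differentiate term by term:
  d/dx[(x - 3)^2/49] = 2x/49 - 6/49
  d/dx[(y - 3)^2/25] = 2·y'(y - 3)/25
  d/dx[-1] = 0

Separating the contributions that come from x directly and those that come through y:
  without y':      2x/49 - 6/49
  multiplying y':  2y/25 - 6/25

so (2x/49 - 6/49) + (2y/25 - 6/25)·y' = 0, and therefore
  dy/dx = -(2x/49 - 6/49)/(2y/25 - 6/25)
        = -(2(x - 3)/49)/(2(y - 3)/25) = 25(3 - x)/(49(y - 3))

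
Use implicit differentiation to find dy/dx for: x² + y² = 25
Differentiate both sides with respect to x, treating y as y(x). By the chain rule, any term containing y contributes a factor of y' = dy/dx when we differentiate it.

Move every term to one side and write the relation as F(x, y) = 0. Term by term,
  d/dx[x^2] = 2x
  d/dx[y^2] = 2y·y'
  d/dx[-25] = 0

The pieces without y' make up ∂F/∂x and the coefficient of y' is ∂F/∂y:
  ∂F/∂x = 2x,
  ∂F/∂y = 2y.

Since d/dx[F] = ∂F/∂x + (∂F/∂y)·y' = 0, solve for y':
  (∂F/∂y)·y' = -∂F/∂x
  dy/dx = -(∂F/∂x)/(∂F/∂y) = -(2x)/(2y) = -x/y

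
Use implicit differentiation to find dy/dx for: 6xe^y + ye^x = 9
Differentiate both sides with respect to x, treating y as y(x). By the chain rule, any term containing y contributes a factor of y' = dy/dx when we differentiate it.

Move every term to one side and write the relation as F(x, y) = 0. Term by term,
  d/dx[6x·e^(y)] = 6x·y'·e^(y) + 6e^(y)
  d/dx[y·e^(x)] = y·e^(x) + y'·e^(x)
  d/dx[-9] = 0

The pieces without y' make up ∂F/∂x and the coefficient of y' is ∂F/∂y:
  ∂F/∂x = y·e^(x) + 6e^(y),
  ∂F/∂y = 6x·e^(y) + e^(x).

Since d/dx[F] = ∂F/∂x + (∂F/∂y)·y' = 0, solve for y':
  (∂F/∂y)·y' = -∂F/∂x
  dy/dx = -(∂F/∂x)/(∂F/∂y) = -(y·e^(x) + 6e^(y))/(6x·e^(y) + e^(x)) = (-y·e^(x) - 6e^(y))/(6x·e^(y) + e^(x))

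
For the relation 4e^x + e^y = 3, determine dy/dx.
Apply d/dx to both sides, remembering that y depends on x. Each occurrence of y therefore brings in a y' = dy/dx via the chain rule.

With F(x, y) equal to the left-hand side minus the right, differentiate F term by term:
  d/dx[4e^(x)] = 4e^(x)
  d/dx[e^(y)] = y'·e^(y)
  d/dx[-3] = 0
Adding these up, d/dx[F] = 0 becomes
  (4e^(x)) + (e^(y))·y' = 0,
so isolating y',
  dy/dx = -(4e^(x))/(e^(y)) = -4e^(x - y)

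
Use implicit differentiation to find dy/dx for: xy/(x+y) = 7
Take d/dx of both sides. Since y is implicitly a function of x, the chain rule attaches a y' = dy/dx factor whenever we differentiate through y.

Set F(x, y) = (left side) − (right side), so the curve is F = 0. Differentiating each term of F:
  d/dx[xy/(x + y)] = xy(-y' - 1)/(x + y)^2 + x·y'/(x + y) + y/(x + y)
  d/dx[-7] = 0

Collecting, the y'-free part is the partial derivative in x and the y' coefficient is the partial derivative in y:
  ∂F/∂x = -xy/(x + y)^2 + y/(x + y)
  ∂F/∂y = -xy/(x + y)^2 + x/(x + y)

so d/dx[F(x, y(x))] = ∂F/∂x + (∂F/∂y)·y' = 0. Rearranging,
  dy/dx = -(∂F/∂x)/(∂F/∂y) = -(-xy/(x + y)^2 + y/(x + y))/(-xy/(x + y)^2 + x/(x + y))
        = -(y^2/(x + y)^2)/(x^2/(x + y)^2) = -y^2/x^2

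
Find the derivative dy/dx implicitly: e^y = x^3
Differentiate both sides with respect to x, treating y as y(x). By the chain rule, any term containing y contributes a factor of y' = dy/dx when we differentiate it.

Move every term to one side and write the relation as F(x, y) = 0. Term by term,
  d/dx[-x^3] = -3x^2
  d/dx[e^(y)] = y'·e^(y)

The pieces without y' make up ∂F/∂x and the coefficient of y' is ∂F/∂y:
  ∂F/∂x = -3x^2,
  ∂F/∂y = e^(y).

Since d/dx[F] = ∂F/∂x + (∂F/∂y)·y' = 0, solve for y':
  (∂F/∂y)·y' = -∂F/∂x
  dy/dx = -(∂F/∂x)/(∂F/∂y) = -(-3x^2)/(e^(y)) = 3x^2e^(-y)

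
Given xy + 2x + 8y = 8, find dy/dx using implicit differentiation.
Apply d/dx to both sides, remembering that y depends on x. Each occurrence of y therefore brings in a y' = dy/dx via the chain rule.

With F(x, y) equal to the left-hand side minus the right, differentiate F term by term:
  d/dx[xy] = x·y' + y
  d/dx[2x] = 2
  d/dx[8y] = 8·y'
  d/dx[-8] = 0
Adding these up, d/dx[F] = 0 becomes
  (y + 2) + (x + 8)·y' = 0,
so isolating y',
  dy/dx = -(y + 2)/(x + 8) = (-y - 2)/(x + 8)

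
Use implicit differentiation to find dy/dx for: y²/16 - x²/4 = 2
Apply d/dx to both sides, remembering that y depends on x. Each occurrence of y therefore brings in a y' = dy/dx via the chain rule.

With F(x, y) equal to the left-hand side minus the right, differentiate F term by term:
  d/dx[-x^2/4] = -x/2
  d/dx[y^2/16] = y·y'/8
  d/dx[-2] = 0
Adding these up, d/dx[F] = 0 becomes
  (-x/2) + (y/8)·y' = 0,
so isolating y',
  dy/dx = -(-x/2)/(y/8) = 4x/y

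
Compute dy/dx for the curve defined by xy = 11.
Differentiate the relation implicitly: treat y = y(x) and apply the chain rule, so every y-derivative picks up a y' = dy/dx factor.

With everything moved to the left-hand side, differentiate term by term:
  d/dx[xy] = x·y' + y
  d/dx[-11] = 0

Separating the contributions that come from x directly and those that come through y:
  without y':      y
  multiplying y':  x

so (y) + (x)·y' = 0, and therefore
  dy/dx = -(y)/(x) = -y/x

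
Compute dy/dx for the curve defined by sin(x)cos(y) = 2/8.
Differentiate the relation implicitly: treat y = y(x) and apply the chain rule, so every y-derivative picks up a y' = dy/dx factor.

With everything moved to the left-hand side, differentiate term by term:
  d/dx[sin(x)·cos(y)] = -y'·sin(x)·sin(y) + cos(x)·cos(y)
  d/dx[-1/4] = 0

Separating the contributions that come from x directly and those that come through y:
  without y':      cos(x)·cos(y)
  multiplying y':  -sin(x)·sin(y)

so (cos(x)·cos(y)) + (-sin(x)·sin(y))·y' = 0, and therefore
  dy/dx = -(cos(x)·cos(y))/(-sin(x)·sin(y)) = 1/(tan(x)·tan(y))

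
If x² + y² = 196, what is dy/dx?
Differentiate both sides with respect to x, treating y as y(x). By the chain rule, any term containing y contributes a factor of y' = dy/dx when we differentiate it.

Move every term to one side and write the relation as F(x, y) = 0. Term by term,
  d/dx[x^2] = 2x
  d/dx[y^2] = 2y·y'
  d/dx[-196] = 0

The pieces without y' make up ∂F/∂x and the coefficient of y' is ∂F/∂y:
  ∂F/∂x = 2x,
  ∂F/∂y = 2y.

Since d/dx[F] = ∂F/∂x + (∂F/∂y)·y' = 0, solve for y':
  (∂F/∂y)·y' = -∂F/∂x
  dy/dx = -(∂F/∂x)/(∂F/∂y) = -(2x)/(2y) = -x/y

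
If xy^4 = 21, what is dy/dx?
Take d/dx of both sides. Since y is implicitly a function of x, the chain rule attaches a y' = dy/dx factor whenever we differentiate through y.

Set F(x, y) = (left side) − (right side), so the curve is F = 0. Differentiating each term of F:
  d/dx[xy^4] = 4xy^3·y' + y^4
  d/dx[-21] = 0

Collecting, the y'-free part is the partial derivative in x and the y' coefficient is the partial derivative in y:
  ∂F/∂x = y^4
  ∂F/∂y = 4xy^3

so d/dx[F(x, y(x))] = ∂F/∂x + (∂F/∂y)·y' = 0. Rearranging,
  dy/dx = -(∂F/∂x)/(∂F/∂y) = -(y^4)/(4xy^3) = -y/(4x)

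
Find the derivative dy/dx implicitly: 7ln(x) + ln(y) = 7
Apply d/dx to both sides, remembering that y depends on x. Each occurrence of y therefore brings in a y' = dy/dx via the chain rule.

With F(x, y) equal to the left-hand side minus the right, differentiate F term by term:
  d/dx[7ln(x)] = 7/x
  d/dx[ln(y)] = y'/y
  d/dx[-7] = 0
Adding these up, d/dx[F] = 0 becomes
  (7/x) + (1/y)·y' = 0,
so isolating y',
  dy/dx = -(7/x)/(1/y) = -7y/x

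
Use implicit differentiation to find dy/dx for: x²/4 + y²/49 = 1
Take d/dx of both sides. Since y is implicitly a function of x, the chain rule attaches a y' = dy/dx factor whenever we differentiate through y.

Set F(x, y) = (left side) − (right side), so the curve is F = 0. Differentiating each term of F:
  d/dx[x^2/4] = x/2
  d/dx[y^2/49] = 2y·y'/49
  d/dx[-1] = 0

Collecting, the y'-free part is the partial derivative in x and the y' coefficient is the partial derivative in y:
  ∂F/∂x = x/2
  ∂F/∂y = 2y/49

so d/dx[F(x, y(x))] = ∂F/∂x + (∂F/∂y)·y' = 0. Rearranging,
  dy/dx = -(∂F/∂x)/(∂F/∂y) = -(x/2)/(2y/49) = -49x/(4y)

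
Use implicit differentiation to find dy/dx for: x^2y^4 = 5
Apply d/dx to both sides, remembering that y depends on x. Each occurrence of y therefore brings in a y' = dy/dx via the chain rule.

With F(x, y) equal to the left-hand side minus the right, differentiate F term by term:
  d/dx[x^2y^4] = 4x^2y^3·y' + 2xy^4
  d/dx[-5] = 0
Adding these up, d/dx[F] = 0 becomes
  (2xy^4) + (4x^2y^3)·y' = 0,
so isolating y',
  dy/dx = -(2xy^4)/(4x^2y^3) = -y/(2x)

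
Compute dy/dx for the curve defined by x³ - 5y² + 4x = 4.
Take d/dx of both sides. Since y is implicitly a function of x, the chain rule attaches a y' = dy/dx factor whenever we differentiate through y.

Set F(x, y) = (left side) − (right side), so the curve is F = 0. Differentiating each term of F:
  d/dx[x^3] = 3x^2
  d/dx[4x] = 4
  d/dx[-5y^2] = -10y·y'
  d/dx[-4] = 0

Collecting, the y'-free part is the partial derivative in x and the y' coefficient is the partial derivative in y:
  ∂F/∂x = 3x^2 + 4
  ∂F/∂y = -10y

so d/dx[F(x, y(x))] = ∂F/∂x + (∂F/∂y)·y' = 0. Rearranging,
  dy/dx = -(∂F/∂x)/(∂F/∂y) = -(3x^2 + 4)/(-10y) = (3x^2 + 4)/(10y)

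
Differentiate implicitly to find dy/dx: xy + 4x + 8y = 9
Differentiate the relation implicitly: treat y = y(x) and apply the chain rule, so every y-derivative picks up a y' = dy/dx factor.

With everything moved to the left-hand side, differentiate term by term:
  d/dx[xy] = x·y' + y
  d/dx[4x] = 4
  d/dx[8y] = 8·y'
  d/dx[-9] = 0

Separating the contributions that come from x directly and those that come through y:
  without y':      y + 4
  multiplying y':  x + 8

so (y + 4) + (x + 8)·y' = 0, and therefore
  dy/dx = -(y + 4)/(x + 8) = (-y - 4)/(x + 8)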